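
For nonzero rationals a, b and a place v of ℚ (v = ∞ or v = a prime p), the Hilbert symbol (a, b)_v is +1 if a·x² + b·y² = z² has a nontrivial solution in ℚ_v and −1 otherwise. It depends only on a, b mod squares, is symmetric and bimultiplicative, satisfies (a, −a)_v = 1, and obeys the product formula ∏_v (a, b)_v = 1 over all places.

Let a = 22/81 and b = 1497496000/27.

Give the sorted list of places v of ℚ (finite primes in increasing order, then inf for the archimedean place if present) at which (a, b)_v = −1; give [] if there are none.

(a, b) ≡ (22, 23205) mod (ℚ^×)²; places V = {2, 3, 5, 7, 11, 13, 17, ∞}.
(a,b)_17: α=0, u≡3; β=1, v≡12 (mod 17); (3|17)=-1, (12|17)=-1; sign (−1)^0·-1^1·-1^0 = -1.
(a,b)_5: α=0, u≡2; β=3, v≡4 (mod 5); (2|5)=-1, (4|5)=+1; sign (−1)^0·-1^3·+1^0 = -1.
(a,b)_2: α=1, β=6; u≡3, v≡5 (mod 8); ε(u)ε(v)=1·0, αω(v)=1·1, βω(u)=6·1; sum ≡ 1  ⇒  -1.
(a,b)_3: α=-4, u≡1; β=-3, v≡1 (mod 3); (1|3)=+1, (1|3)=+1; sign (−1)^0·+1^-3·+1^-4 = +1.
(a,b)_13: α=0, u≡3; β=1, v≡1 (mod 13); (3|13)=+1, (1|13)=+1; sign (−1)^0·+1^1·+1^0 = +1.
(a,b)_∞: sgn(22)=+, sgn(23205)=+, so +1.
(a,b)_7: α=0, u≡2; β=1, v≡1 (mod 7); (2|7)=+1, (1|7)=+1; sign (−1)^0·+1^1·+1^0 = +1.
(a,b)_11: α=1, u≡6; β=2, v≡2 (mod 11); (6|11)=-1, (2|11)=-1; sign (−1)^0·-1^2·-1^1 = -1.
Ram(22, 23205) = {2, 5, 11, 17}; no ℚ_2-point on the conic.

[2, 5, 11, 17]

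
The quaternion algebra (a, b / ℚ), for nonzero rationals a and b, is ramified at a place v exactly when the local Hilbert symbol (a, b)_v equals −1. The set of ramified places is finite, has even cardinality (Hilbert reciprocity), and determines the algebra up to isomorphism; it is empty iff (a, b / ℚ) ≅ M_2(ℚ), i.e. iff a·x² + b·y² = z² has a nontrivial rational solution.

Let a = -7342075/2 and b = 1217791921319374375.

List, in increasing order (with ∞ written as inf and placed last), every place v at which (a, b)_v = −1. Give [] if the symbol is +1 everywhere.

(a, b) ≡ (-587366, 22591) mod (ℚ^×)²; places V = {2, 5, 13, 19, 29, 41, ∞}.
(a,b)_41: α=1, u≡27; β=3, v≡8 (mod 41); (27|41)=-1, (8|41)=+1; sign (−1)^0·-1^3·+1^1 = -1.
(a,b)_13: α=1, u≡5; β=2, v≡12 (mod 13); (5|13)=-1, (12|13)=+1; sign (−1)^0·-1^2·+1^1 = +1.
(a,b)_29: α=1, u≡12; β=3, v≡16 (mod 29); (12|29)=-1, (16|29)=+1; sign (−1)^0·-1^3·+1^1 = -1.
(a,b)_∞: sgn(-587366)=−, sgn(22591)=+, so +1.
(a,b)_19: α=1, u≡8; β=3, v≡4 (mod 19); (8|19)=-1, (4|19)=+1; sign (−1)^1·-1^3·+1^1 = +1.
(a,b)_2: α=-1, β=0; u≡5, v≡7 (mod 8); ε(u)ε(v)=0·1, αω(v)=-1·0, βω(u)=0·1; sum ≡ 0  ⇒  +1.
(a,b)_5: α=2, u≡1; β=4, v≡4 (mod 5); (1|5)=+1, (4|5)=+1; sign (−1)^0·+1^4·+1^2 = +1.
(-587366, 22591 / ℚ) ramifies at {29, 41}: a division algebra.

[29, 41]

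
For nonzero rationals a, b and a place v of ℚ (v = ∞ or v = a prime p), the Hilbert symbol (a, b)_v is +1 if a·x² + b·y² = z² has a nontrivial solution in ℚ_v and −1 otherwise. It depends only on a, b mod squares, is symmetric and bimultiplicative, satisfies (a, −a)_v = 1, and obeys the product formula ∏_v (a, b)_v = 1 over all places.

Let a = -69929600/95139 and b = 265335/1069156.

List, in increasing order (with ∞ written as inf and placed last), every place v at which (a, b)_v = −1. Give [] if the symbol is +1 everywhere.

[3, 13]

Mod squares: a ≡ -286, b ≡ 15. Check v ∈ {∞, 2, 3, 5, 7, 11, 13, 19, 31, 41, 47}.
v=5: a=5^2·(≡4), b=5^1·(≡2) mod 5; (4|5)=+1, (2|5)=-1; (−1)^{2·1·2}·(+1)^1·(-1)^2 = +1.
v=19: a=19^0·(≡15), b=19^2·(≡10) mod 19; (15|19)=-1, (10|19)=-1; (−1)^{0·2·9}·(-1)^2·(-1)^0 = +1.
v=31: a=31^-2·(≡23), b=31^0·(≡29) mod 31; (23|31)=-1, (29|31)=-1; (−1)^{-2·0·15}·(-1)^0·(-1)^-2 = +1.
v=∞: -286 < 0 and 15 > 0  ⇒  (a,b)_∞ = +1.
v=41: a=41^2·(≡31), b=41^0·(≡17) mod 41; (31|41)=+1, (17|41)=-1; (−1)^{2·0·20}·(+1)^0·(-1)^2 = +1.
v=13: a=13^1·(≡1), b=13^0·(≡7) mod 13; (1|13)=+1, (7|13)=-1; (−1)^{1·0·6}·(+1)^0·(-1)^1 = -1.
v=7: a=7^0·(≡4), b=7^2·(≡1) mod 7; (4|7)=+1, (1|7)=+1; (−1)^{0·2·3}·(+1)^2·(+1)^0 = +1.
v=11: a=11^-1·(≡6), b=11^-2·(≡5) mod 11; (6|11)=-1, (5|11)=+1; (−1)^{-1·-2·5}·(-1)^-2·(+1)^-1 = +1.
v=2: v_2(a)=7, v_2(b)=-2; units ≡ 1, 7 (mod 8); ε·ε+αω+βω = 0·1+7·0+-2·0 ≡ 0  ⇒  (a,b)_2 = +1.
v=47: a=47^0·(≡5), b=47^-2·(≡35) mod 47; (5|47)=-1, (35|47)=-1; (−1)^{0·-2·23}·(-1)^-2·(-1)^0 = +1.
v=3: a=3^-2·(≡2), b=3^1·(≡2) mod 3; (2|3)=-1, (2|3)=-1; (−1)^{-2·1·1}·(-1)^1·(-1)^-2 = -1.
Ram(-286, 15) = {3, 13}; no ℚ_3-point on the conic.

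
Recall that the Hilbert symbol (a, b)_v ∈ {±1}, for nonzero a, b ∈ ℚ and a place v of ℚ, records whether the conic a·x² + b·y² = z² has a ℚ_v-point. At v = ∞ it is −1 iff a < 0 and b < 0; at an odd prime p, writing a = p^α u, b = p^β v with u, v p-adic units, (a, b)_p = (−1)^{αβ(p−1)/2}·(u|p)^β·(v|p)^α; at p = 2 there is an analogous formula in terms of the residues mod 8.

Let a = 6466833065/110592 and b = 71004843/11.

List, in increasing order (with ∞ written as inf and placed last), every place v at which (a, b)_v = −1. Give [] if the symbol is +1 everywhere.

[3, 5, 19, 23]

Mod squares: a ≡ 3795, b ≡ 57057. Check v ∈ {∞, 2, 3, 5, 7, 11, 13, 17, 19, 23}.
v=17: a=17^2·(≡9), b=17^0·(≡10) mod 17; (9|17)=+1, (10|17)=-1; (−1)^{2·0·8}·(+1)^0·(-1)^2 = +1.
v=23: a=23^1·(≡12), b=23^0·(≡19) mod 23; (12|23)=+1, (19|23)=-1; (−1)^{1·0·11}·(+1)^0·(-1)^1 = -1.
v=5: a=5^1·(≡4), b=5^0·(≡3) mod 5; (4|5)=+1, (3|5)=-1; (−1)^{1·0·2}·(+1)^0·(-1)^1 = -1.
v=2: v_2(a)=-12, v_2(b)=0; units ≡ 3, 1 (mod 8); ε·ε+αω+βω = 1·0+-12·0+0·1 ≡ 0  ⇒  (a,b)_2 = +1.
v=19: a=19^2·(≡15), b=19^1·(≡4) mod 19; (15|19)=-1, (4|19)=+1; (−1)^{2·1·9}·(-1)^1·(+1)^2 = -1.
v=3: a=3^-3·(≡2), b=3^5·(≡2) mod 3; (2|3)=-1, (2|3)=-1; (−1)^{-3·5·1}·(-1)^5·(-1)^-3 = -1.
v=13: a=13^0·(≡4), b=13^3·(≡6) mod 13; (4|13)=+1, (6|13)=-1; (−1)^{0·3·6}·(+1)^3·(-1)^0 = +1.
v=7: a=7^2·(≡2), b=7^1·(≡6) mod 7; (2|7)=+1, (6|7)=-1; (−1)^{2·1·3}·(+1)^1·(-1)^2 = +1.
v=11: a=11^1·(≡9), b=11^-1·(≡8) mod 11; (9|11)=+1, (8|11)=-1; (−1)^{1·-1·5}·(+1)^-1·(-1)^1 = +1.
v=∞: 3795 > 0 and 57057 > 0  ⇒  (a,b)_∞ = +1.
Ram(3795, 57057) = {3, 5, 19, 23}; no ℚ_3-point on the conic.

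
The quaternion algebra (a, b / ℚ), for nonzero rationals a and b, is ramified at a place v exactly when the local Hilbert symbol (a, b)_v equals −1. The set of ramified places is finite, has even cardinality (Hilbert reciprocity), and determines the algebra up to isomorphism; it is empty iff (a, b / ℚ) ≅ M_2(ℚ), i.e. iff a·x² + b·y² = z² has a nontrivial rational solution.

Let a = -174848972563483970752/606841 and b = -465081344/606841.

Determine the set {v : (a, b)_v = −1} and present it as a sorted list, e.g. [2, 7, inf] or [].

[13, 29, 43, inf]

Mod squares: a ≡ -5363347, b ≡ -9269. Check v ∈ {∞, 2, 7, 11, 13, 17, 19, 23, 29, 31, 41, 43}.
v=41: a=41^-2·(≡26), b=41^-2·(≡38) mod 41; (26|41)=-1, (38|41)=-1; (−1)^{-2·-2·20}·(-1)^-2·(-1)^-2 = +1.
v=31: a=31^2·(≡18), b=31^1·(≡24) mod 31; (18|31)=+1, (24|31)=-1; (−1)^{2·1·15}·(+1)^1·(-1)^2 = +1.
v=29: a=29^1·(≡10), b=29^0·(≡15) mod 29; (10|29)=-1, (15|29)=-1; (−1)^{1·0·14}·(-1)^0·(-1)^1 = -1.
v=11: a=11^3·(≡3), b=11^0·(≡5) mod 11; (3|11)=+1, (5|11)=+1; (−1)^{3·0·5}·(+1)^0·(+1)^3 = +1.
v=19: a=19^-2·(≡1), b=19^-2·(≡18) mod 19; (1|19)=+1, (18|19)=-1; (−1)^{-2·-2·9}·(+1)^-2·(-1)^-2 = +1.
v=∞: -5363347 < 0 and -9269 < 0  ⇒  (a,b)_∞ = -1.
v=13: a=13^2·(≡8), b=13^1·(≡5) mod 13; (8|13)=-1, (5|13)=-1; (−1)^{2·1·6}·(-1)^1·(-1)^2 = -1.
v=17: a=17^1·(≡7), b=17^0·(≡13) mod 17; (7|17)=-1, (13|17)=+1; (−1)^{1·0·8}·(-1)^0·(+1)^1 = +1.
v=43: a=43^1·(≡41), b=43^0·(≡22) mod 43; (41|43)=+1, (22|43)=-1; (−1)^{1·0·21}·(+1)^0·(-1)^1 = -1.
v=2: v_2(a)=6, v_2(b)=10; units ≡ 5, 3 (mod 8); ε·ε+αω+βω = 0·1+6·1+10·1 ≡ 0  ⇒  (a,b)_2 = +1.
v=23: a=23^3·(≡3), b=23^1·(≡21) mod 23; (3|23)=+1, (21|23)=-1; (−1)^{3·1·11}·(+1)^1·(-1)^3 = +1.
v=7: a=7^2·(≡2), b=7^2·(≡3) mod 7; (2|7)=+1, (3|7)=-1; (−1)^{2·2·3}·(+1)^2·(-1)^2 = +1.
(-5363347, -9269 / ℚ) ramifies at {13, 29, 43, ∞}: a division algebra.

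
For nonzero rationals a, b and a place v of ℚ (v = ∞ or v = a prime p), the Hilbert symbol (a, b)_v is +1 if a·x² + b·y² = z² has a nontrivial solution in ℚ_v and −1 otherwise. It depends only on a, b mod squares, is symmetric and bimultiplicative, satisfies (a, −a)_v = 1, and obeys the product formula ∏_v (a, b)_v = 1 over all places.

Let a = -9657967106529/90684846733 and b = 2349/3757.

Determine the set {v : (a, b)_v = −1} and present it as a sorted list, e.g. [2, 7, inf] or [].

[]

(a, b) ≡ (-13, 377) mod (ℚ^×)²; places V = {2, 3, 7, 13, 17, 29, ∞}.
(a,b)_2: α=0, β=0; u≡3, v≡1 (mod 8); ε(u)ε(v)=1·0, αω(v)=0·0, βω(u)=0·1; sum ≡ 0  ⇒  +1.
(a,b)_13: α=-1, u≡4; β=-1, v≡3 (mod 13); (4|13)=+1, (3|13)=+1; sign (−1)^0·+1^-1·+1^-1 = +1.
(a,b)_∞: sgn(-13)=−, sgn(377)=+, so +1.
(a,b)_3: α=14, u≡2; β=4, v≡2 (mod 3); (2|3)=-1, (2|3)=-1; sign (−1)^0·-1^4·-1^14 = +1.
(a,b)_7: α=4, u≡1; β=0, v≡5 (mod 7); (1|7)=+1, (5|7)=-1; sign (−1)^0·+1^0·-1^4 = +1.
(a,b)_17: α=-8, u≡16; β=-2, v≡12 (mod 17); (16|17)=+1, (12|17)=-1; sign (−1)^0·+1^-2·-1^-8 = +1.
(a,b)_29: α=2, u≡4; β=1, v≡25 (mod 29); (4|29)=+1, (25|29)=+1; sign (−1)^0·+1^1·+1^2 = +1.
Every local symbol is +1, so the conic -13·x² + 377·y² = z² has ℚ_v-points for all v and hence a ℚ-point; (a, b / ℚ) ≅ M_2(ℚ).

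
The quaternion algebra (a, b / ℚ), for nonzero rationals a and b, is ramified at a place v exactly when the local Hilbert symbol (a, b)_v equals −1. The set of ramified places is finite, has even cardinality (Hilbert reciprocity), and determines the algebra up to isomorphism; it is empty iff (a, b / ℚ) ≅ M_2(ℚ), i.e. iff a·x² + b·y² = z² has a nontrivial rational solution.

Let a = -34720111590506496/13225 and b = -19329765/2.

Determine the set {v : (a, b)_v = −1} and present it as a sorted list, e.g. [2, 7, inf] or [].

[2, 3, 13, inf]

Mod squares: a ≡ -154, b ≡ -2730. Check v ∈ {∞, 2, 3, 5, 7, 11, 13, 17, 19, 23}.
v=2: v_2(a)=17, v_2(b)=-1; units ≡ 3, 3 (mod 8); ε·ε+αω+βω = 1·1+17·1+-1·1 ≡ 1  ⇒  (a,b)_2 = -1.
v=11: a=11^1·(≡2), b=11^0·(≡9) mod 11; (2|11)=-1, (9|11)=+1; (−1)^{1·0·5}·(-1)^0·(+1)^1 = +1.
v=∞: -154 < 0 and -2730 < 0  ⇒  (a,b)_∞ = -1.
v=5: a=5^-2·(≡1), b=5^1·(≡1) mod 5; (1|5)=+1, (1|5)=+1; (−1)^{-2·1·2}·(+1)^1·(+1)^-2 = +1.
v=3: a=3^4·(≡2), b=3^1·(≡2) mod 3; (2|3)=-1, (2|3)=-1; (−1)^{4·1·1}·(-1)^1·(-1)^4 = -1.
v=7: a=7^7·(≡5), b=7^3·(≡1) mod 7; (5|7)=-1, (1|7)=+1; (−1)^{7·3·3}·(-1)^3·(+1)^7 = +1.
v=13: a=13^0·(≡7), b=13^1·(≡11) mod 13; (7|13)=-1, (11|13)=-1; (−1)^{0·1·6}·(-1)^1·(-1)^0 = -1.
v=19: a=19^2·(≡7), b=19^0·(≡9) mod 19; (7|19)=+1, (9|19)=+1; (−1)^{2·0·9}·(+1)^0·(+1)^2 = +1.
v=23: a=23^-2·(≡19), b=23^0·(≡5) mod 23; (19|23)=-1, (5|23)=-1; (−1)^{-2·0·11}·(-1)^0·(-1)^-2 = +1.
v=17: a=17^0·(≡9), b=17^2·(≡5) mod 17; (9|17)=+1, (5|17)=-1; (−1)^{0·2·8}·(+1)^2·(-1)^0 = +1.
(-154, -2730 / ℚ) ramifies at {2, 3, 13, ∞}: a division algebra.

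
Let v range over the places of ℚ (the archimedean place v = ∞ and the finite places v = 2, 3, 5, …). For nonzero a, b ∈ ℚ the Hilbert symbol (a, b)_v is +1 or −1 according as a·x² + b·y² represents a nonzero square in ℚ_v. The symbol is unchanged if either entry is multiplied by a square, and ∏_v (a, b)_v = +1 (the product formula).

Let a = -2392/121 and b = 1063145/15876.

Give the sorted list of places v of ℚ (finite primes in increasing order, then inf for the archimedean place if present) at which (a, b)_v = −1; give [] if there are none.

[5, 13, 19, 31]

(a, b) ≡ (-598, 2945) mod (ℚ^×)²; places V = {2, 3, 5, 7, 11, 13, 19, 23, 31, ∞}.
(a,b)_5: α=0, u≡3; β=1, v≡4 (mod 5); (3|5)=-1, (4|5)=+1; sign (−1)^0·-1^1·+1^0 = -1.
(a,b)_11: α=-2, u≡6; β=0, v≡2 (mod 11); (6|11)=-1, (2|11)=-1; sign (−1)^0·-1^0·-1^-2 = +1.
(a,b)_13: α=1, u≡6; β=0, v≡6 (mod 13); (6|13)=-1, (6|13)=-1; sign (−1)^0·-1^0·-1^1 = -1.
(a,b)_31: α=0, u≡12; β=1, v≡10 (mod 31); (12|31)=-1, (10|31)=+1; sign (−1)^0·-1^1·+1^0 = -1.
(a,b)_7: α=0, u≡1; β=-2, v≡3 (mod 7); (1|7)=+1, (3|7)=-1; sign (−1)^0·+1^-2·-1^0 = +1.
(a,b)_2: α=3, β=-2; u≡5, v≡1 (mod 8); ε(u)ε(v)=0·0, αω(v)=3·0, βω(u)=-2·1; sum ≡ 0  ⇒  +1.
(a,b)_3: α=0, u≡2; β=-4, v≡2 (mod 3); (2|3)=-1, (2|3)=-1; sign (−1)^0·-1^-4·-1^0 = +1.
(a,b)_∞: sgn(-598)=−, sgn(2945)=+, so +1.
(a,b)_19: α=0, u≡3; β=3, v≡2 (mod 19); (3|19)=-1, (2|19)=-1; sign (−1)^0·-1^3·-1^0 = -1.
(a,b)_23: α=1, u≡21; β=0, v≡18 (mod 23); (21|23)=-1, (18|23)=+1; sign (−1)^0·-1^0·+1^1 = +1.
(-598, 2945 / ℚ) ramifies at {5, 13, 19, 31}: a division algebra.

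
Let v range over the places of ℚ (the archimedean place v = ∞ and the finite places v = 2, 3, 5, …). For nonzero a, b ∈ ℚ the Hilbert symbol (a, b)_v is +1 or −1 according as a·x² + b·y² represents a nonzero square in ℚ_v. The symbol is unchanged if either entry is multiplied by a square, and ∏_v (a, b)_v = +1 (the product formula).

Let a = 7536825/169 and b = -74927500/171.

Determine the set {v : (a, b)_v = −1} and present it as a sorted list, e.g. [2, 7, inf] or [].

(a, b) ≡ (33497, -569449) mod (ℚ^×)²; places V = {2, 3, 5, 13, 17, 19, 41, 43, ∞}.
(a,b)_41: α=1, u≡29; β=1, v≡40 (mod 41); (29|41)=-1, (40|41)=+1; sign (−1)^0·-1^1·+1^1 = -1.
(a,b)_13: α=-2, u≡10; β=0, v≡1 (mod 13); (10|13)=+1, (1|13)=+1; sign (−1)^0·+1^0·+1^-2 = +1.
(a,b)_19: α=1, u≡13; β=-1, v≡5 (mod 19); (13|19)=-1, (5|19)=+1; sign (−1)^1·-1^-1·+1^1 = +1.
(a,b)_∞: sgn(33497)=+, sgn(-569449)=−, so +1.
(a,b)_2: α=0, β=2; u≡1, v≡7 (mod 8); ε(u)ε(v)=0·1, αω(v)=0·0, βω(u)=2·0; sum ≡ 0  ⇒  +1.
(a,b)_5: α=2, u≡2; β=4, v≡1 (mod 5); (2|5)=-1, (1|5)=+1; sign (−1)^0·-1^4·+1^2 = +1.
(a,b)_43: α=1, u≡12; β=1, v≡11 (mod 43); (12|43)=-1, (11|43)=+1; sign (−1)^1·-1^1·+1^1 = +1.
(a,b)_17: α=0, u≡6; β=1, v≡5 (mod 17); (6|17)=-1, (5|17)=-1; sign (−1)^0·-1^1·-1^0 = -1.
(a,b)_3: α=2, u≡2; β=-2, v≡2 (mod 3); (2|3)=-1, (2|3)=-1; sign (−1)^0·-1^-2·-1^2 = +1.
(33497, -569449 / ℚ) ramifies at {17, 41}: a division algebra.

[17, 41]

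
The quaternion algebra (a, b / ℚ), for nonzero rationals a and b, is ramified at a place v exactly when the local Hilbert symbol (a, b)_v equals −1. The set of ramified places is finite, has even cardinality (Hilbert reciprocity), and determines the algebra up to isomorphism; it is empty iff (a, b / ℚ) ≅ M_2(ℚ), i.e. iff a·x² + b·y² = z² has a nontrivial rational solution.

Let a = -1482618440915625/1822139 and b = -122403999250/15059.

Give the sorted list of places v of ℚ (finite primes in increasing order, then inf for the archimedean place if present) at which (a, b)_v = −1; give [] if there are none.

Mod squares: a ≡ -692835, b ≡ -1430. Check v ∈ {∞, 2, 3, 5, 11, 13, 17, 19, 37}.
v=11: a=11^-3·(≡4), b=11^-1·(≡10) mod 11; (4|11)=+1, (10|11)=-1; (−1)^{-3·-1·5}·(+1)^-1·(-1)^-3 = +1.
v=13: a=13^1·(≡8), b=13^1·(≡2) mod 13; (8|13)=-1, (2|13)=-1; (−1)^{1·1·6}·(-1)^1·(-1)^1 = +1.
v=3: a=3^1·(≡1), b=3^0·(≡1) mod 3; (1|3)=+1, (1|3)=+1; (−1)^{1·0·1}·(+1)^0·(+1)^1 = +1.
v=19: a=19^5·(≡15), b=19^4·(≡10) mod 19; (15|19)=-1, (10|19)=-1; (−1)^{5·4·9}·(-1)^4·(-1)^5 = -1.
v=5: a=5^5·(≡3), b=5^3·(≡4) mod 5; (3|5)=-1, (4|5)=+1; (−1)^{5·3·2}·(-1)^3·(+1)^5 = -1.
v=37: a=37^-2·(≡10), b=37^-2·(≡17) mod 37; (10|37)=+1, (17|37)=-1; (−1)^{-2·-2·18}·(+1)^-2·(-1)^-2 = +1.
v=17: a=17^3·(≡5), b=17^2·(≡16) mod 17; (5|17)=-1, (16|17)=+1; (−1)^{3·2·8}·(-1)^2·(+1)^3 = +1.
v=∞: -692835 < 0 and -1430 < 0  ⇒  (a,b)_∞ = -1.
v=2: v_2(a)=0, v_2(b)=1; units ≡ 5, 5 (mod 8); ε·ε+αω+βω = 0·0+0·1+1·1 ≡ 1  ⇒  (a,b)_2 = -1.
Ram(-692835, -1430) = {2, 5, 19, ∞}; no ℚ_2-point on the conic.

[2, 5, 19, inf]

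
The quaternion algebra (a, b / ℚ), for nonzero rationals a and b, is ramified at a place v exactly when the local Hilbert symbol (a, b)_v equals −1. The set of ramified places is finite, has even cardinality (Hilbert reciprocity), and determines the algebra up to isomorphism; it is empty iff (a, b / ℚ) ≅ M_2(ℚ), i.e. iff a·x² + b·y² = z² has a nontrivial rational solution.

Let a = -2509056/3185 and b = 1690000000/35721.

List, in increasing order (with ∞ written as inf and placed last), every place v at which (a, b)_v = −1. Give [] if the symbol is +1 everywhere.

[]

Mod squares: a ≡ -65, b ≡ 10. Check v ∈ {∞, 2, 3, 5, 7, 11, 13}.
v=2: v_2(a)=8, v_2(b)=7; units ≡ 7, 5 (mod 8); ε·ε+αω+βω = 1·0+8·1+7·0 ≡ 0  ⇒  (a,b)_2 = +1.
v=5: a=5^-1·(≡2), b=5^7·(≡2) mod 5; (2|5)=-1, (2|5)=-1; (−1)^{-1·7·2}·(-1)^7·(-1)^-1 = +1.
v=11: a=11^2·(≡9), b=11^0·(≡10) mod 11; (9|11)=+1, (10|11)=-1; (−1)^{2·0·5}·(+1)^0·(-1)^2 = +1.
v=3: a=3^4·(≡1), b=3^-6·(≡1) mod 3; (1|3)=+1, (1|3)=+1; (−1)^{4·-6·1}·(+1)^-6·(+1)^4 = +1.
v=∞: -65 < 0 and 10 > 0  ⇒  (a,b)_∞ = +1.
v=13: a=13^-1·(≡2), b=13^2·(≡1) mod 13; (2|13)=-1, (1|13)=+1; (−1)^{-1·2·6}·(-1)^2·(+1)^-1 = +1.
v=7: a=7^-2·(≡5), b=7^-2·(≡3) mod 7; (5|7)=-1, (3|7)=-1; (−1)^{-2·-2·3}·(-1)^-2·(-1)^-2 = +1.
Every local symbol is +1, so the conic -65·x² + 10·y² = z² has ℚ_v-points for all v and hence a ℚ-point; (a, b / ℚ) ≅ M_2(ℚ).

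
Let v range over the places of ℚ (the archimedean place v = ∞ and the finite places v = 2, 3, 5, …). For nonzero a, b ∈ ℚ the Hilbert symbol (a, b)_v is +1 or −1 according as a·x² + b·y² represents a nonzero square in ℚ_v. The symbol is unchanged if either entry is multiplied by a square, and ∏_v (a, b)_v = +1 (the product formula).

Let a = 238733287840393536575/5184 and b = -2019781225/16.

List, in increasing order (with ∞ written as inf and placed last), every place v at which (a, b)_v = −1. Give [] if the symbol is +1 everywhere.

Mod squares: a ≡ 1463, b ≡ -33649. Check v ∈ {∞, 2, 3, 5, 7, 11, 19, 23}.
v=11: a=11^3·(≡9), b=11^1·(≡7) mod 11; (9|11)=+1, (7|11)=-1; (−1)^{3·1·5}·(+1)^1·(-1)^3 = +1.
v=∞: 1463 > 0 and -33649 < 0  ⇒  (a,b)_∞ = +1.
v=23: a=23^2·(≡11), b=23^1·(≡13) mod 23; (11|23)=-1, (13|23)=+1; (−1)^{2·1·11}·(-1)^1·(+1)^2 = -1.
v=19: a=19^3·(≡9), b=19^1·(≡18) mod 19; (9|19)=+1, (18|19)=-1; (−1)^{3·1·9}·(+1)^1·(-1)^3 = +1.
v=7: a=7^11·(≡3), b=7^5·(≡4) mod 7; (3|7)=-1, (4|7)=+1; (−1)^{11·5·3}·(-1)^5·(+1)^11 = +1.
v=2: v_2(a)=-6, v_2(b)=-4; units ≡ 7, 7 (mod 8); ε·ε+αω+βω = 1·1+-6·0+-4·0 ≡ 1  ⇒  (a,b)_2 = -1.
v=5: a=5^2·(≡2), b=5^2·(≡1) mod 5; (2|5)=-1, (1|5)=+1; (−1)^{2·2·2}·(-1)^2·(+1)^2 = +1.
v=3: a=3^-4·(≡2), b=3^0·(≡2) mod 3; (2|3)=-1, (2|3)=-1; (−1)^{-4·0·1}·(-1)^0·(-1)^-4 = +1.
|Ram(1463, -33649)| = 2, even; anisotropic at {2, 23}.

[2, 23]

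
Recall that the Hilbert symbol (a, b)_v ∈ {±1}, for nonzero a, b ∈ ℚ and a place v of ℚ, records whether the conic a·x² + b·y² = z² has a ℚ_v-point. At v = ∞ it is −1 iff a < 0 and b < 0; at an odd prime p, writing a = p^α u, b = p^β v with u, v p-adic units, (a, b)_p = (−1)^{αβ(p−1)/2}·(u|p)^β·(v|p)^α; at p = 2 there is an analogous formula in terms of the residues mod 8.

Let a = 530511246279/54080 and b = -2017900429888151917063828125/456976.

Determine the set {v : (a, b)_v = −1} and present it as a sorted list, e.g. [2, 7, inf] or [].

[2, 5, 7, 17]

Mod squares: a ≡ 94395, b ≡ -1999965. Check v ∈ {∞, 2, 3, 5, 7, 11, 13, 17, 19, 23, 29, 31}.
v=∞: 94395 > 0 and -1999965 < 0  ⇒  (a,b)_∞ = +1.
v=5: a=5^-1·(≡4), b=5^7·(≡3) mod 5; (4|5)=+1, (3|5)=-1; (−1)^{-1·7·2}·(+1)^7·(-1)^-1 = -1.
v=13: a=13^-2·(≡5), b=13^-4·(≡11) mod 13; (5|13)=-1, (11|13)=-1; (−1)^{-2·-4·6}·(-1)^-4·(-1)^-2 = +1.
v=31: a=31^3·(≡10), b=31^3·(≡13) mod 31; (10|31)=+1, (13|31)=-1; (−1)^{3·3·15}·(+1)^3·(-1)^3 = +1.
v=23: a=23^0·(≡13), b=23^1·(≡18) mod 23; (13|23)=+1, (18|23)=+1; (−1)^{0·1·11}·(+1)^1·(+1)^0 = +1.
v=2: v_2(a)=-6, v_2(b)=-4; units ≡ 3, 3 (mod 8); ε·ε+αω+βω = 1·1+-6·1+-4·1 ≡ 1  ⇒  (a,b)_2 = -1.
v=29: a=29^1·(≡5), b=29^4·(≡24) mod 29; (5|29)=+1, (24|29)=+1; (−1)^{1·4·14}·(+1)^4·(+1)^1 = +1.
v=3: a=3^5·(≡1), b=3^7·(≡2) mod 3; (1|3)=+1, (2|3)=-1; (−1)^{5·7·1}·(+1)^7·(-1)^5 = +1.
v=7: a=7^1·(≡3), b=7^0·(≡3) mod 7; (3|7)=-1, (3|7)=-1; (−1)^{1·0·3}·(-1)^0·(-1)^1 = -1.
v=19: a=19^2·(≡15), b=19^4·(≡2) mod 19; (15|19)=-1, (2|19)=-1; (−1)^{2·4·9}·(-1)^4·(-1)^2 = +1.
v=11: a=11^0·(≡9), b=11^1·(≡3) mod 11; (9|11)=+1, (3|11)=+1; (−1)^{0·1·5}·(+1)^1·(+1)^0 = +1.
v=17: a=17^0·(≡10), b=17^1·(≡11) mod 17; (10|17)=-1, (11|17)=-1; (−1)^{0·1·8}·(-1)^1·(-1)^0 = -1.
|Ram(94395, -1999965)| = 4, even; anisotropic at {2, 5, 7, 17}.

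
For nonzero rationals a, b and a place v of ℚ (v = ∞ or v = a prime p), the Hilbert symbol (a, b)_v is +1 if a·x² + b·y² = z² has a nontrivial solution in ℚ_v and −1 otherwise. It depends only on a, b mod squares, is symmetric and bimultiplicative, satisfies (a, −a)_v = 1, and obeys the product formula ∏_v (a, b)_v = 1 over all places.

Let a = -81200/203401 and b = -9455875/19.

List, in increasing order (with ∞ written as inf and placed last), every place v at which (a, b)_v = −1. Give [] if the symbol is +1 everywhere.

[5, 11, 13, inf]

Mod squares: a ≡ -203, b ≡ -13585. Check v ∈ {∞, 2, 5, 7, 11, 13, 19, 23, 29, 41}.
v=2: v_2(a)=4, v_2(b)=0; units ≡ 5, 7 (mod 8); ε·ε+αω+βω = 0·1+4·0+0·1 ≡ 0  ⇒  (a,b)_2 = +1.
v=5: a=5^2·(≡2), b=5^3·(≡2) mod 5; (2|5)=-1, (2|5)=-1; (−1)^{2·3·2}·(-1)^3·(-1)^2 = -1.
v=23: a=23^0·(≡3), b=23^2·(≡1) mod 23; (3|23)=+1, (1|23)=+1; (−1)^{0·2·11}·(+1)^2·(+1)^0 = +1.
v=41: a=41^-2·(≡10), b=41^0·(≡30) mod 41; (10|41)=+1, (30|41)=-1; (−1)^{-2·0·20}·(+1)^0·(-1)^-2 = +1.
v=19: a=19^0·(≡1), b=19^-1·(≡7) mod 19; (1|19)=+1, (7|19)=+1; (−1)^{0·-1·9}·(+1)^-1·(+1)^0 = +1.
v=7: a=7^1·(≡3), b=7^0·(≡1) mod 7; (3|7)=-1, (1|7)=+1; (−1)^{1·0·3}·(-1)^0·(+1)^1 = +1.
v=29: a=29^1·(≡9), b=29^0·(≡28) mod 29; (9|29)=+1, (28|29)=+1; (−1)^{1·0·14}·(+1)^0·(+1)^1 = +1.
v=13: a=13^0·(≡8), b=13^1·(≡11) mod 13; (8|13)=-1, (11|13)=-1; (−1)^{0·1·6}·(-1)^1·(-1)^0 = -1.
v=∞: -203 < 0 and -13585 < 0  ⇒  (a,b)_∞ = -1.
v=11: a=11^-2·(≡10), b=11^1·(≡10) mod 11; (10|11)=-1, (10|11)=-1; (−1)^{-2·1·5}·(-1)^1·(-1)^-2 = -1.
|Ram(-203, -13585)| = 4, even; anisotropic at {5, 11, 13, ∞}.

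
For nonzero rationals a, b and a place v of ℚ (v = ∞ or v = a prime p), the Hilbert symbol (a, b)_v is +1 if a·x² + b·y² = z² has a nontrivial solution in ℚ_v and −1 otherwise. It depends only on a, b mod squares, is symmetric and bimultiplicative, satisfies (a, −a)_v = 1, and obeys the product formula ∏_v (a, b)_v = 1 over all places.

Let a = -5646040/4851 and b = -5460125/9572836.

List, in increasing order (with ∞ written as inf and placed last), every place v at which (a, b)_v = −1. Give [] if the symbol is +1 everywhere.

Mod squares: a ≡ -43010, b ≡ -5. Check v ∈ {∞, 2, 3, 5, 7, 11, 13, 17, 19, 23}.
v=11: a=11^-1·(≡7), b=11^2·(≡7) mod 11; (7|11)=-1, (7|11)=-1; (−1)^{-1·2·5}·(-1)^2·(-1)^-1 = -1.
v=5: a=5^1·(≡2), b=5^3·(≡4) mod 5; (2|5)=-1, (4|5)=+1; (−1)^{1·3·2}·(-1)^3·(+1)^1 = -1.
v=17: a=17^1·(≡10), b=17^-2·(≡11) mod 17; (10|17)=-1, (11|17)=-1; (−1)^{1·-2·8}·(-1)^-2·(-1)^1 = -1.
v=3: a=3^-2·(≡1), b=3^0·(≡1) mod 3; (1|3)=+1, (1|3)=+1; (−1)^{-2·0·1}·(+1)^0·(+1)^-2 = +1.
v=∞: -43010 < 0 and -5 < 0  ⇒  (a,b)_∞ = -1.
v=19: a=19^2·(≡9), b=19^2·(≡2) mod 19; (9|19)=+1, (2|19)=-1; (−1)^{2·2·9}·(+1)^2·(-1)^2 = +1.
v=7: a=7^-2·(≡6), b=7^-2·(≡1) mod 7; (6|7)=-1, (1|7)=+1; (−1)^{-2·-2·3}·(-1)^-2·(+1)^-2 = +1.
v=13: a=13^0·(≡8), b=13^-2·(≡6) mod 13; (8|13)=-1, (6|13)=-1; (−1)^{0·-2·6}·(-1)^-2·(-1)^0 = +1.
v=23: a=23^1·(≡12), b=23^0·(≡1) mod 23; (12|23)=+1, (1|23)=+1; (−1)^{1·0·11}·(+1)^0·(+1)^1 = +1.
v=2: v_2(a)=3, v_2(b)=-2; units ≡ 7, 3 (mod 8); ε·ε+αω+βω = 1·1+3·1+-2·0 ≡ 0  ⇒  (a,b)_2 = +1.
(-43010, -5 / ℚ) ramifies at {5, 11, 17, ∞}: a division algebra.

[5, 11, 17, inf]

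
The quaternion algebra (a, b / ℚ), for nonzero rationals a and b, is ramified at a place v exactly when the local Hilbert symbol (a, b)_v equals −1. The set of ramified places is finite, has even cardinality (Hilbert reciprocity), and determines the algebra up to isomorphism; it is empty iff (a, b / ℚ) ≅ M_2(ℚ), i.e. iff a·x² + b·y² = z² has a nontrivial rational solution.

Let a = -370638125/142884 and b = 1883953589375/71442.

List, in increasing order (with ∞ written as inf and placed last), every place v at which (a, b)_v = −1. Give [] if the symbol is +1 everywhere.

Mod squares: a ≡ -29, b ≡ 294814. Check v ∈ {∞, 2, 3, 5, 7, 11, 13, 17, 23, 29}.
v=11: a=11^2·(≡9), b=11^2·(≡4) mod 11; (9|11)=+1, (4|11)=+1; (−1)^{2·2·5}·(+1)^2·(+1)^2 = +1.
v=13: a=13^2·(≡1), b=13^3·(≡11) mod 13; (1|13)=+1, (11|13)=-1; (−1)^{2·3·6}·(+1)^3·(-1)^2 = +1.
v=2: v_2(a)=-2, v_2(b)=-1; units ≡ 3, 7 (mod 8); ε·ε+αω+βω = 1·1+-2·0+-1·1 ≡ 0  ⇒  (a,b)_2 = +1.
v=23: a=23^0·(≡17), b=23^1·(≡7) mod 23; (17|23)=-1, (7|23)=-1; (−1)^{0·1·11}·(-1)^1·(-1)^0 = -1.
v=5: a=5^4·(≡1), b=5^4·(≡4) mod 5; (1|5)=+1, (4|5)=+1; (−1)^{4·4·2}·(+1)^4·(+1)^4 = +1.
v=7: a=7^-2·(≡6), b=7^-2·(≡2) mod 7; (6|7)=-1, (2|7)=+1; (−1)^{-2·-2·3}·(-1)^-2·(+1)^-2 = +1.
v=17: a=17^0·(≡11), b=17^1·(≡1) mod 17; (11|17)=-1, (1|17)=+1; (−1)^{0·1·8}·(-1)^1·(+1)^0 = -1.
v=∞: -29 < 0 and 294814 > 0  ⇒  (a,b)_∞ = +1.
v=29: a=29^1·(≡23), b=29^1·(≡9) mod 29; (23|29)=+1, (9|29)=+1; (−1)^{1·1·14}·(+1)^1·(+1)^1 = +1.
v=3: a=3^-6·(≡1), b=3^-6·(≡1) mod 3; (1|3)=+1, (1|3)=+1; (−1)^{-6·-6·1}·(+1)^-6·(+1)^-6 = +1.
Ram(-29, 294814) = {17, 23}; no ℚ_17-point on the conic.

[17, 23]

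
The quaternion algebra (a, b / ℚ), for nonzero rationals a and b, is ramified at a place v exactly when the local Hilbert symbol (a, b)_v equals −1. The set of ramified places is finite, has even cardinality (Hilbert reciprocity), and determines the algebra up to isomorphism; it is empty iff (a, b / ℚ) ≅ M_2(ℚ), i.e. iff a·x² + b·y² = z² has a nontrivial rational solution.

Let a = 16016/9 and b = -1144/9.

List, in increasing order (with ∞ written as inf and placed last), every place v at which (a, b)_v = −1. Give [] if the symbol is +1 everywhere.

(a, b) ≡ (1001, -286) mod (ℚ^×)²; places V = {2, 3, 7, 11, 13, ∞}.
(a,b)_2: α=4, β=3; u≡1, v≡1 (mod 8); ε(u)ε(v)=0·0, αω(v)=4·0, βω(u)=3·0; sum ≡ 0  ⇒  +1.
(a,b)_3: α=-2, u≡2; β=-2, v≡2 (mod 3); (2|3)=-1, (2|3)=-1; sign (−1)^0·-1^-2·-1^-2 = +1.
(a,b)_13: α=1, u≡4; β=1, v≡9 (mod 13); (4|13)=+1, (9|13)=+1; sign (−1)^0·+1^1·+1^1 = +1.
(a,b)_7: α=1, u≡3; β=0, v≡2 (mod 7); (3|7)=-1, (2|7)=+1; sign (−1)^0·-1^0·+1^1 = +1.
(a,b)_∞: sgn(1001)=+, sgn(-286)=−, so +1.
(a,b)_11: α=1, u≡9; β=1, v≡8 (mod 11); (9|11)=+1, (8|11)=-1; sign (−1)^1·+1^1·-1^1 = +1.
Ram(a, b) = ∅: the form 1001·x² + -286·y² − z² is isotropic over every ℚ_v, so by Hasse–Minkowski it is isotropic over ℚ.

[]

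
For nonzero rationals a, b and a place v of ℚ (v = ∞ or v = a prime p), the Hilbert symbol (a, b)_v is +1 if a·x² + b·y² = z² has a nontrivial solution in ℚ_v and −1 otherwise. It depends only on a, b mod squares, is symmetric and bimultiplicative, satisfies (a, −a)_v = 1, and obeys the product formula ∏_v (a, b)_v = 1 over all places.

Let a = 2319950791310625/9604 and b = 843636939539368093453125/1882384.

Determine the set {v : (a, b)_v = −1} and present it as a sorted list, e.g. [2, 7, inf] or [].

[3, 37]

Mod squares: a ≡ 57, b ≡ 2109. Check v ∈ {∞, 2, 3, 5, 7, 11, 19, 37}.
v=37: a=37^2·(≡15), b=37^3·(≡22) mod 37; (15|37)=-1, (22|37)=-1; (−1)^{2·3·18}·(-1)^3·(-1)^2 = -1.
v=2: v_2(a)=-2, v_2(b)=-4; units ≡ 1, 5 (mod 8); ε·ε+αω+βω = 0·0+-2·1+-4·0 ≡ 0  ⇒  (a,b)_2 = +1.
v=19: a=19^3·(≡10), b=19^5·(≡16) mod 19; (10|19)=-1, (16|19)=+1; (−1)^{3·5·9}·(-1)^5·(+1)^3 = +1.
v=∞: 57 > 0 and 2109 > 0  ⇒  (a,b)_∞ = +1.
v=11: a=11^4·(≡8), b=11^6·(≡6) mod 11; (8|11)=-1, (6|11)=-1; (−1)^{4·6·5}·(-1)^6·(-1)^4 = +1.
v=5: a=5^4·(≡3), b=5^6·(≡4) mod 5; (3|5)=-1, (4|5)=+1; (−1)^{4·6·2}·(-1)^6·(+1)^4 = +1.
v=3: a=3^3·(≡1), b=3^5·(≡1) mod 3; (1|3)=+1, (1|3)=+1; (−1)^{3·5·1}·(+1)^5·(+1)^3 = -1.
v=7: a=7^-4·(≡1), b=7^-6·(≡4) mod 7; (1|7)=+1, (4|7)=+1; (−1)^{-4·-6·3}·(+1)^-6·(+1)^-4 = +1.
Ram(57, 2109) = {3, 37}; no ℚ_3-point on the conic.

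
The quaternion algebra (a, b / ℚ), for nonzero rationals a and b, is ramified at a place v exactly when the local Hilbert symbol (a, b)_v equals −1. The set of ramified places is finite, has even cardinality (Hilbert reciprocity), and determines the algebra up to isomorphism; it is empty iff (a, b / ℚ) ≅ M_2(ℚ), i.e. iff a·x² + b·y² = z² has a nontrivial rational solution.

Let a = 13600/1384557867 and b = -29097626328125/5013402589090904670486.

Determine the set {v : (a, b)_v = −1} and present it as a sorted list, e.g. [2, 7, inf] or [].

Mod squares: a ≡ 102, b ≡ -20910. Check v ∈ {∞, 2, 3, 5, 7, 11, 17, 31, 41, 43}.
v=31: a=31^-2·(≡1), b=31^-6·(≡11) mod 31; (1|31)=+1, (11|31)=-1; (−1)^{-2·-6·15}·(+1)^-6·(-1)^-2 = +1.
v=2: v_2(a)=5, v_2(b)=-1; units ≡ 3, 1 (mod 8); ε·ε+αω+βω = 1·0+5·0+-1·1 ≡ 1  ⇒  (a,b)_2 = -1.
v=11: a=11^-2·(≡9), b=11^-6·(≡4) mod 11; (9|11)=+1, (4|11)=+1; (−1)^{-2·-6·5}·(+1)^-6·(+1)^-2 = +1.
v=3: a=3^-5·(≡1), b=3^-13·(≡2) mod 3; (1|3)=+1, (2|3)=-1; (−1)^{-5·-13·1}·(+1)^-13·(-1)^-5 = +1.
v=41: a=41^0·(≡37), b=41^1·(≡8) mod 41; (37|41)=+1, (8|41)=+1; (−1)^{0·1·20}·(+1)^1·(+1)^0 = +1.
v=∞: 102 > 0 and -20910 < 0  ⇒  (a,b)_∞ = +1.
v=5: a=5^2·(≡2), b=5^7·(≡3) mod 5; (2|5)=-1, (3|5)=-1; (−1)^{2·7·2}·(-1)^7·(-1)^2 = -1.
v=17: a=17^1·(≡5), b=17^3·(≡6) mod 17; (5|17)=-1, (6|17)=-1; (−1)^{1·3·8}·(-1)^3·(-1)^1 = +1.
v=7: a=7^-2·(≡1), b=7^0·(≡5) mod 7; (1|7)=+1, (5|7)=-1; (−1)^{-2·0·3}·(+1)^0·(-1)^-2 = +1.
v=43: a=43^0·(≡14), b=43^2·(≡35) mod 43; (14|43)=+1, (35|43)=+1; (−1)^{0·2·21}·(+1)^2·(+1)^0 = +1.
Ram(102, -20910) = {2, 5}; no ℚ_2-point on the conic.

[2, 5]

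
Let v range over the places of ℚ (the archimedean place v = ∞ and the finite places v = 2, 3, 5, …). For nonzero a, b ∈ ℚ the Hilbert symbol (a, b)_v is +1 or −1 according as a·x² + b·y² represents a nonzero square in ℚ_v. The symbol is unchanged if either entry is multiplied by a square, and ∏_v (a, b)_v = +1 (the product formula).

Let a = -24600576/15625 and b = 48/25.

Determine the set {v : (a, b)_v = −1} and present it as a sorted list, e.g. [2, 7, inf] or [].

Mod squares: a ≡ -6006, b ≡ 3. Check v ∈ {∞, 2, 3, 5, 7, 11, 13}.
v=5: a=5^-6·(≡4), b=5^-2·(≡3) mod 5; (4|5)=+1, (3|5)=-1; (−1)^{-6·-2·2}·(+1)^-2·(-1)^-6 = +1.
v=13: a=13^1·(≡7), b=13^0·(≡4) mod 13; (7|13)=-1, (4|13)=+1; (−1)^{1·0·6}·(-1)^0·(+1)^1 = +1.
v=11: a=11^1·(≡1), b=11^0·(≡5) mod 11; (1|11)=+1, (5|11)=+1; (−1)^{1·0·5}·(+1)^0·(+1)^1 = +1.
v=∞: -6006 < 0 and 3 > 0  ⇒  (a,b)_∞ = +1.
v=3: a=3^1·(≡2), b=3^1·(≡1) mod 3; (2|3)=-1, (1|3)=+1; (−1)^{1·1·1}·(-1)^1·(+1)^1 = +1.
v=7: a=7^1·(≡3), b=7^0·(≡5) mod 7; (3|7)=-1, (5|7)=-1; (−1)^{1·0·3}·(-1)^0·(-1)^1 = -1.
v=2: v_2(a)=13, v_2(b)=4; units ≡ 5, 3 (mod 8); ε·ε+αω+βω = 0·1+13·1+4·1 ≡ 1  ⇒  (a,b)_2 = -1.
(-6006, 3 / ℚ) ramifies at {2, 7}: a division algebra.

[2, 7]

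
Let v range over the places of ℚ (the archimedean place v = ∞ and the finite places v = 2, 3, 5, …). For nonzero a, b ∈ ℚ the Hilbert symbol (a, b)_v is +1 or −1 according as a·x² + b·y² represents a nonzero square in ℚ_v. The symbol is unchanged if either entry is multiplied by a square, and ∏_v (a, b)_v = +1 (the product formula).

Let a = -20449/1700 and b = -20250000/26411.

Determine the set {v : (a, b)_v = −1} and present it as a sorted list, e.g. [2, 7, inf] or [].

[17, inf]

Mod squares: a ≡ -17, b ≡ -11. Check v ∈ {∞, 2, 3, 5, 7, 11, 13, 17}.
v=3: a=3^0·(≡1), b=3^4·(≡1) mod 3; (1|3)=+1, (1|3)=+1; (−1)^{0·4·1}·(+1)^4·(+1)^0 = +1.
v=13: a=13^2·(≡10), b=13^0·(≡6) mod 13; (10|13)=+1, (6|13)=-1; (−1)^{2·0·6}·(+1)^0·(-1)^2 = +1.
v=∞: -17 < 0 and -11 < 0  ⇒  (a,b)_∞ = -1.
v=7: a=7^0·(≡2), b=7^-4·(≡5) mod 7; (2|7)=+1, (5|7)=-1; (−1)^{0·-4·3}·(+1)^-4·(-1)^0 = +1.
v=5: a=5^-2·(≡2), b=5^6·(≡4) mod 5; (2|5)=-1, (4|5)=+1; (−1)^{-2·6·2}·(-1)^6·(+1)^-2 = +1.
v=11: a=11^2·(≡3), b=11^-1·(≡7) mod 11; (3|11)=+1, (7|11)=-1; (−1)^{2·-1·5}·(+1)^-1·(-1)^2 = +1.
v=17: a=17^-1·(≡16), b=17^0·(≡6) mod 17; (16|17)=+1, (6|17)=-1; (−1)^{-1·0·8}·(+1)^0·(-1)^-1 = -1.
v=2: v_2(a)=-2, v_2(b)=4; units ≡ 7, 5 (mod 8); ε·ε+αω+βω = 1·0+-2·1+4·0 ≡ 0  ⇒  (a,b)_2 = +1.
|Ram(-17, -11)| = 2, even; anisotropic at {17, ∞}.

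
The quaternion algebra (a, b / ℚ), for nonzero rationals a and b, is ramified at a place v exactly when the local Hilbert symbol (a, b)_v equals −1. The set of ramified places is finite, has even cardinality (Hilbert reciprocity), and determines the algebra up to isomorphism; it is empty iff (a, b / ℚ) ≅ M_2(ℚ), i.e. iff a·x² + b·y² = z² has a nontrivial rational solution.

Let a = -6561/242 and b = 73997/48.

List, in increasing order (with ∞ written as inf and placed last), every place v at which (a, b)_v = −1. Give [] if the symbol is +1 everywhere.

Mod squares: a ≡ -2, b ≡ 231. Check v ∈ {∞, 2, 3, 7, 11, 31}.
v=11: a=11^-2·(≡3), b=11^1·(≡7) mod 11; (3|11)=+1, (7|11)=-1; (−1)^{-2·1·5}·(+1)^1·(-1)^-2 = +1.
v=2: v_2(a)=-1, v_2(b)=-4; units ≡ 7, 7 (mod 8); ε·ε+αω+βω = 1·1+-1·0+-4·0 ≡ 1  ⇒  (a,b)_2 = -1.
v=∞: -2 < 0 and 231 > 0  ⇒  (a,b)_∞ = +1.
v=31: a=31^0·(≡24), b=31^2·(≡10) mod 31; (24|31)=-1, (10|31)=+1; (−1)^{0·2·15}·(-1)^2·(+1)^0 = +1.
v=7: a=7^0·(≡3), b=7^1·(≡6) mod 7; (3|7)=-1, (6|7)=-1; (−1)^{0·1·3}·(-1)^1·(-1)^0 = -1.
v=3: a=3^8·(≡1), b=3^-1·(≡2) mod 3; (1|3)=+1, (2|3)=-1; (−1)^{8·-1·1}·(+1)^-1·(-1)^8 = +1.
(-2, 231 / ℚ) ramifies at {2, 7}: a division algebra.

[2, 7]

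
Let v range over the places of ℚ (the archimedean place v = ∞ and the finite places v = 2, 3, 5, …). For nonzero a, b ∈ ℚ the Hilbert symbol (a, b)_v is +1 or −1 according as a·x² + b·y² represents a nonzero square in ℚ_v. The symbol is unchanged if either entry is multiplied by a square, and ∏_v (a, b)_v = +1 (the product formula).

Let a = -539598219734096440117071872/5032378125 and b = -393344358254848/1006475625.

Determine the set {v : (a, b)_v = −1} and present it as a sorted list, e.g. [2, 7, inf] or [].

(a, b) ≡ (-279565, -12673) mod (ℚ^×)²; places V = {2, 3, 5, 7, 11, 13, 17, 19, 23, 29, 47, ∞}.
(a,b)_29: α=2, u≡23; β=1, v≡27 (mod 29); (23|29)=+1, (27|29)=-1; sign (−1)^0·+1^1·-1^2 = +1.
(a,b)_5: α=-5, u≡3; β=-4, v≡2 (mod 5); (3|5)=-1, (2|5)=-1; sign (−1)^0·-1^-4·-1^-5 = -1.
(a,b)_3: α=-6, u≡2; β=-6, v≡2 (mod 3); (2|3)=-1, (2|3)=-1; sign (−1)^0·-1^-6·-1^-6 = +1.
(a,b)_11: α=7, u≡6; β=4, v≡6 (mod 11); (6|11)=-1, (6|11)=-1; sign (−1)^0·-1^4·-1^7 = -1.
(a,b)_∞: sgn(-279565)=−, sgn(-12673)=−, so -1.
(a,b)_17: α=1, u≡6; β=0, v≡8 (mod 17); (6|17)=-1, (8|17)=+1; sign (−1)^0·-1^0·+1^1 = +1.
(a,b)_23: α=3, u≡6; β=1, v≡6 (mod 23); (6|23)=+1, (6|23)=+1; sign (−1)^1·+1^1·+1^3 = -1.
(a,b)_47: α=-2, u≡20; β=-2, v≡18 (mod 47); (20|47)=-1, (18|47)=+1; sign (−1)^0·-1^-2·+1^-2 = +1.
(a,b)_2: α=12, β=8; u≡3, v≡7 (mod 8); ε(u)ε(v)=1·1, αω(v)=12·0, βω(u)=8·1; sum ≡ 1  ⇒  -1.
(a,b)_7: α=2, u≡4; β=2, v≡1 (mod 7); (4|7)=+1, (1|7)=+1; sign (−1)^0·+1^2·+1^2 = +1.
(a,b)_19: α=2, u≡9; β=1, v≡4 (mod 19); (9|19)=+1, (4|19)=+1; sign (−1)^0·+1^1·+1^2 = +1.
(a,b)_13: α=3, u≡3; β=2, v≡6 (mod 13); (3|13)=+1, (6|13)=-1; sign (−1)^0·+1^2·-1^3 = -1.
Ram(-279565, -12673) = {2, 5, 11, 13, 23, ∞}; no ℚ_2-point on the conic.

[2, 5, 11, 13, 23, inf]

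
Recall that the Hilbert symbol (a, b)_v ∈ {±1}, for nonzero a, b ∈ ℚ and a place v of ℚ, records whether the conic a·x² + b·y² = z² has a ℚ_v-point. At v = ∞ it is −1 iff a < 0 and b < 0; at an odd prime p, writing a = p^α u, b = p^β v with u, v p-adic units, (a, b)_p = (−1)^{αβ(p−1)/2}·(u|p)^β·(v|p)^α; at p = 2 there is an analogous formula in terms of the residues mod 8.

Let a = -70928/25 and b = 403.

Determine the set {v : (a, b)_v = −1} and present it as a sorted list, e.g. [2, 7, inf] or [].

[2, 11, 13, 31]

(a, b) ≡ (-4433, 403) mod (ℚ^×)²; places V = {2, 5, 11, 13, 31, ∞}.
(a,b)_11: α=1, u≡3; β=0, v≡7 (mod 11); (3|11)=+1, (7|11)=-1; sign (−1)^0·+1^0·-1^1 = -1.
(a,b)_5: α=-2, u≡2; β=0, v≡3 (mod 5); (2|5)=-1, (3|5)=-1; sign (−1)^0·-1^0·-1^-2 = +1.
(a,b)_31: α=1, u≡30; β=1, v≡13 (mod 31); (30|31)=-1, (13|31)=-1; sign (−1)^1·-1^1·-1^1 = -1.
(a,b)_2: α=4, β=0; u≡7, v≡3 (mod 8); ε(u)ε(v)=1·1, αω(v)=4·1, βω(u)=0·0; sum ≡ 1  ⇒  -1.
(a,b)_13: α=1, u≡9; β=1, v≡5 (mod 13); (9|13)=+1, (5|13)=-1; sign (−1)^0·+1^1·-1^1 = -1.
(a,b)_∞: sgn(-4433)=−, sgn(403)=+, so +1.
|Ram(-4433, 403)| = 4, even; anisotropic at {2, 11, 13, 31}.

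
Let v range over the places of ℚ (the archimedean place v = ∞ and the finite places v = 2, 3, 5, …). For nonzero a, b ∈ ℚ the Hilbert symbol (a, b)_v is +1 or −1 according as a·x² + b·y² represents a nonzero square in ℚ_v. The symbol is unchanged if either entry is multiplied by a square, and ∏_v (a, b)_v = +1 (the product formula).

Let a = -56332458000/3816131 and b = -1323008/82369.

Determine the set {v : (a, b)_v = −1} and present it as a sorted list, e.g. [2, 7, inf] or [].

[5, 11, 13, inf]

Mod squares: a ≡ -12155, b ≡ -323. Check v ∈ {∞, 2, 3, 5, 7, 11, 13, 17, 19, 31, 41}.
v=2: v_2(a)=4, v_2(b)=12; units ≡ 5, 5 (mod 8); ε·ε+αω+βω = 0·0+4·1+12·1 ≡ 0  ⇒  (a,b)_2 = +1.
v=13: a=13^1·(≡4), b=13^0·(≡2) mod 13; (4|13)=+1, (2|13)=-1; (−1)^{1·0·6}·(+1)^0·(-1)^1 = -1.
v=11: a=11^-1·(≡2), b=11^0·(≡6) mod 11; (2|11)=-1, (6|11)=-1; (−1)^{-1·0·5}·(-1)^0·(-1)^-1 = -1.
v=17: a=17^3·(≡15), b=17^1·(≡9) mod 17; (15|17)=+1, (9|17)=+1; (−1)^{3·1·8}·(+1)^1·(+1)^3 = +1.
v=19: a=19^-2·(≡4), b=19^1·(≡15) mod 19; (4|19)=+1, (15|19)=-1; (−1)^{-2·1·9}·(+1)^1·(-1)^-2 = +1.
v=3: a=3^2·(≡1), b=3^0·(≡1) mod 3; (1|3)=+1, (1|3)=+1; (−1)^{2·0·1}·(+1)^0·(+1)^2 = +1.
v=7: a=7^2·(≡1), b=7^-2·(≡6) mod 7; (1|7)=+1, (6|7)=-1; (−1)^{2·-2·3}·(+1)^-2·(-1)^2 = +1.
v=5: a=5^3·(≡1), b=5^0·(≡3) mod 5; (1|5)=+1, (3|5)=-1; (−1)^{3·0·2}·(+1)^0·(-1)^3 = -1.
v=∞: -12155 < 0 and -323 < 0  ⇒  (a,b)_∞ = -1.
v=31: a=31^-2·(≡5), b=31^0·(≡5) mod 31; (5|31)=+1, (5|31)=+1; (−1)^{-2·0·15}·(+1)^0·(+1)^-2 = +1.
v=41: a=41^0·(≡13), b=41^-2·(≡18) mod 41; (13|41)=-1, (18|41)=+1; (−1)^{0·-2·20}·(-1)^-2·(+1)^0 = +1.
Ram(-12155, -323) = {5, 11, 13, ∞}; no ℚ_5-point on the conic.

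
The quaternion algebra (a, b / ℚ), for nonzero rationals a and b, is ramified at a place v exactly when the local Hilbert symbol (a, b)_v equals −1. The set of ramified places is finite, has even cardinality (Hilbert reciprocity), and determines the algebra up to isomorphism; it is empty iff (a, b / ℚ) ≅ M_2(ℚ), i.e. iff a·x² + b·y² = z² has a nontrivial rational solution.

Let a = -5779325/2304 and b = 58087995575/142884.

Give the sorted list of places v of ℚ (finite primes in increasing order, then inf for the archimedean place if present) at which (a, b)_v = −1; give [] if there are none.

Mod squares: a ≡ -437, b ≡ 23. Check v ∈ {∞, 2, 3, 5, 7, 19, 23}.
v=7: a=7^0·(≡1), b=7^-2·(≡2) mod 7; (1|7)=+1, (2|7)=+1; (−1)^{0·-2·3}·(+1)^-2·(+1)^0 = +1.
v=5: a=5^2·(≡3), b=5^2·(≡2) mod 5; (3|5)=-1, (2|5)=-1; (−1)^{2·2·2}·(-1)^2·(-1)^2 = +1.
v=3: a=3^-2·(≡1), b=3^-6·(≡2) mod 3; (1|3)=+1, (2|3)=-1; (−1)^{-2·-6·1}·(+1)^-6·(-1)^-2 = +1.
v=23: a=23^3·(≡2), b=23^5·(≡4) mod 23; (2|23)=+1, (4|23)=+1; (−1)^{3·5·11}·(+1)^5·(+1)^3 = -1.
v=19: a=19^1·(≡3), b=19^2·(≡16) mod 19; (3|19)=-1, (16|19)=+1; (−1)^{1·2·9}·(-1)^2·(+1)^1 = +1.
v=∞: -437 < 0 and 23 > 0  ⇒  (a,b)_∞ = +1.
v=2: v_2(a)=-8, v_2(b)=-2; units ≡ 3, 7 (mod 8); ε·ε+αω+βω = 1·1+-8·0+-2·1 ≡ 1  ⇒  (a,b)_2 = -1.
Ram(-437, 23) = {2, 23}; no ℚ_2-point on the conic.

[2, 23]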